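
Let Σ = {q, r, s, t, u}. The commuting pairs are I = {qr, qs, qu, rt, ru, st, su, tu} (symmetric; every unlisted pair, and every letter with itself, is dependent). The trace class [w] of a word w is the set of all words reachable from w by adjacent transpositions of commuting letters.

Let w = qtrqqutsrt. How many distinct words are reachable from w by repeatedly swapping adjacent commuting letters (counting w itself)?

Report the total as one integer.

drop 0:q onto floor
drop 1:t onto {0:q}
drop 2:r onto floor
drop 3:q onto {1:t}
drop 4:q onto {3:q}
drop 5:u onto floor
drop 6:t onto {4:q}
drop 7:s onto {2:r}
drop 8:r onto {7:s}
drop 9:t onto {6:t}
ground layer = {0:q, 2:r, 5:u}
drop-orders for the pieces not yet dropped (sum over which currently-grounded one goes next):
  1 to go: {5} 1  {8} 1  {9} 1
  2 to go: {5,8} 2  {5,9} 2  {6,9} 1  {7,8} 1  {8,9} 2
  3 to go: {2,7,8} 1  {4,6,9} 1  {5,6,9} 3  {5,7,8} 3  {5,8,9} 6  {6,8,9} 3  {7,8,9} 3
  4 to go: {2,5,7,8} 4  {2,7,8,9} 4  {3,4,6,9} 1  {4,5,6,9} 4  {4,6,8,9} 4  {5,6,8,9} 12  {5,7,8,9} 12  {6,7,8,9} 6
  5 to go: {1,3,4,6,9} 1  {2,5,7,8,9} 20  {2,6,7,8,9} 10  {3,4,5,6,9} 5  {3,4,6,8,9} 5  {4,5,6,8,9} 20  {4,6,7,8,9} 10  {5,6,7,8,9} 30
  6 to go: {0,1,3,4,6,9} 1  {1,3,4,5,6,9} 6  {1,3,4,6,8,9} 6  {2,4,6,7,8,9} 20  {2,5,6,7,8,9} 60  {3,4,5,6,8,9} 30  {3,4,6,7,8,9} 15  {4,5,6,7,8,9} 60
  7 to go: {0,1,3,4,5,6,9} 7  {0,1,3,4,6,8,9} 7  {1,3,4,5,6,8,9} 42  {1,3,4,6,7,8,9} 21  {2,3,4,6,7,8,9} 35  {2,4,5,6,7,8,9} 140  {3,4,5,6,7,8,9} 105
  8 to go: {0,1,3,4,5,6,8,9} 56  {0,1,3,4,6,7,8,9} 28  {1,2,3,4,6,7,8,9} 56  {1,3,4,5,6,7,8,9} 168  {2,3,4,5,6,7,8,9} 280
  if 0:q drops first: 504 orders
  if 2:r drops first: 252 orders
  if 5:u drops first: 84 orders
heap linearizations: 840

840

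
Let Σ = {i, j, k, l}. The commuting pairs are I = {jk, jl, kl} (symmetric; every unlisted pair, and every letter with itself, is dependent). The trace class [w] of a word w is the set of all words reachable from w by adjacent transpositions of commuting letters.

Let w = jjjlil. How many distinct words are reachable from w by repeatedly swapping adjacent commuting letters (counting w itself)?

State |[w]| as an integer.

4

piece 0:j — minimal
piece 1:j rests on {0:j}
piece 2:j rests on {1:j}
piece 3:l — minimal
piece 4:i rests on {2:j, 3:l}
piece 5:l rests on {4:i}
minimal pieces: {0:j, 3:l}
ways to finish when only these pieces remain (= sum over removing one remaining piece with nothing left below it):
  1 left: {5}→1
  2 left: {4,5}→1
  3 left: {2,4,5}→1  {3,4,5}→1
  4 left: {1,2,4,5}→1  {2,3,4,5}→2
  placing 0:j first → 3 extensions
  placing 3:l first → 1 extensions
total linear extensions = 4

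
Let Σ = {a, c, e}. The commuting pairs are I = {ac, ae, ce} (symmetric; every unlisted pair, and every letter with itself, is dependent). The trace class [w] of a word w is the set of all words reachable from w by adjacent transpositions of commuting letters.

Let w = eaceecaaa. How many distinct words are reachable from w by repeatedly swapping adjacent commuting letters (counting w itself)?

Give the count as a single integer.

0(e) covers ∅
1(a) covers ∅
2(c) covers ∅
3(e) covers 0:e
4(e) covers 3:e
5(c) covers 2:c
6(a) covers 1:a
7(a) covers 6:a
8(a) covers 7:a
floor of heap: 0:e, 1:a, 2:c
completions by unplaced set U, small U first (add the entries for U minus each lowest piece of U):
  |U|=1: {4}:1  {5}:1  {8}:1
  |U|=2: {2,5}:1  {3,4}:1  {4,5}:2  {4,8}:2  {5,8}:2  {7,8}:1
  |U|=3: {0,3,4}:1  {2,4,5}:3  {2,5,8}:3  {3,4,5}:3  {3,4,8}:3  {4,5,8}:6  {4,7,8}:3  {5,7,8}:3  {6,7,8}:1
  |U|=4: {0,3,4,5}:4  {0,3,4,8}:4  {1,6,7,8}:1  {2,3,4,5}:6  {2,4,5,8}:12  {2,5,7,8}:6  {3,4,5,8}:12  {3,4,7,8}:6  {4,5,7,8}:12  {4,6,7,8}:4  {5,6,7,8}:4
  |U|=5: {0,2,3,4,5}:10  {0,3,4,5,8}:20  {0,3,4,7,8}:10  {1,4,6,7,8}:5  {1,5,6,7,8}:5  {2,3,4,5,8}:30  {2,4,5,7,8}:30  {2,5,6,7,8}:10  {3,4,5,7,8}:30  {3,4,6,7,8}:10  {4,5,6,7,8}:20
  |U|=6: {0,2,3,4,5,8}:60  {0,3,4,5,7,8}:60  {0,3,4,6,7,8}:20  {1,2,5,6,7,8}:15  {1,3,4,6,7,8}:15  {1,4,5,6,7,8}:30  {2,3,4,5,7,8}:90  {2,4,5,6,7,8}:60  {3,4,5,6,7,8}:60
  |U|=7: {0,1,3,4,6,7,8}:35  {0,2,3,4,5,7,8}:210  {0,3,4,5,6,7,8}:140  {1,2,4,5,6,7,8}:105  {1,3,4,5,6,7,8}:105  {2,3,4,5,6,7,8}:210
  start at 0(e): 420
  start at 1(a): 560
  start at 2(c): 280
sum over floor = 1260

1260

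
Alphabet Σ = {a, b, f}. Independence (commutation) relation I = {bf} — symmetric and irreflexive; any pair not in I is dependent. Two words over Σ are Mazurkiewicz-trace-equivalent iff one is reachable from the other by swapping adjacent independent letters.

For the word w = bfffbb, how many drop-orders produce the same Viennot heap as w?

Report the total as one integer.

0(b) covers ∅
1(f) covers ∅
2(f) covers 1:f
3(f) covers 2:f
4(b) covers 0:b
5(b) covers 4:b
floor of heap: 0:b, 1:f
completions by unplaced set U, small U first (add the entries for U minus each lowest piece of U):
  |U|=1: {3}:1  {5}:1
  |U|=2: {2,3}:1  {3,5}:2  {4,5}:1
  |U|=3: {0,4,5}:1  {1,2,3}:1  {2,3,5}:3  {3,4,5}:3
  |U|=4: {0,3,4,5}:4  {1,2,3,5}:4  {2,3,4,5}:6
  start at 0(b): 10
  start at 1(f): 10
sum over floor = 20

20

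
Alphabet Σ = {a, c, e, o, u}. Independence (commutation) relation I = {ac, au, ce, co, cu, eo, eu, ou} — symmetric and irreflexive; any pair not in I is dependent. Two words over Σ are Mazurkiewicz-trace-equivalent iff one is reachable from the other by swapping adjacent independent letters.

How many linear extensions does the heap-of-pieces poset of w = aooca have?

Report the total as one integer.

5

drop 0:a onto floor
drop 1:o onto {0:a}
drop 2:o onto {1:o}
drop 3:c onto floor
drop 4:a onto {2:o}
ground layer = {0:a, 3:c}
drop-orders for the pieces not yet dropped (sum over which currently-grounded one goes next):
  1 to go: {3} 1  {4} 1
  2 to go: {2,4} 1  {3,4} 2
  3 to go: {1,2,4} 1  {2,3,4} 3
  if 0:a drops first: 4 orders
  if 3:c drops first: 1 orders
heap linearizations: 5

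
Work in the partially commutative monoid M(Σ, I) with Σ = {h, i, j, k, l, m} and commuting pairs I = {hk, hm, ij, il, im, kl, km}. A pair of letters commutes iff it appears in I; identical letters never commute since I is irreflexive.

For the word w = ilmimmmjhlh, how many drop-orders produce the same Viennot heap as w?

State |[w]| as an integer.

28

piece 0:i — minimal
piece 1:l — minimal
piece 2:m rests on {1:l}
piece 3:i rests on {0:i}
piece 4:m rests on {2:m}
piece 5:m rests on {4:m}
piece 6:m rests on {5:m}
piece 7:j rests on {6:m}
piece 8:h rests on {3:i, 7:j}
piece 9:l rests on {8:h}
piece 10:h rests on {9:l}
minimal pieces: {0:i, 1:l}
ways to finish when only these pieces remain (= sum over removing one remaining piece with nothing left below it):
  1 left: {10}→1
  2 left: {9,10}→1
  3 left: {8,9,10}→1
  4 left: {3,8,9,10}→1  {7,8,9,10}→1
  5 left: {0,3,8,9,10}→1  {3,7,8,9,10}→2  {6,7,8,9,10}→1
  6 left: {0,3,7,8,9,10}→3  {3,6,7,8,9,10}→3  {5,6,7,8,9,10}→1
  7 left: {0,3,6,7,8,9,10}→6  {3,5,6,7,8,9,10}→4  {4,5,6,7,8,9,10}→1
  8 left: {0,3,5,6,7,8,9,10}→10  {2,4,5,6,7,8,9,10}→1  {3,4,5,6,7,8,9,10}→5
  9 left: {0,3,4,5,6,7,8,9,10}→15  {1,2,4,5,6,7,8,9,10}→1  {2,3,4,5,6,7,8,9,10}→6
  placing 0:i first → 7 extensions
  placing 1:l first → 21 extensions
total linear extensions = 28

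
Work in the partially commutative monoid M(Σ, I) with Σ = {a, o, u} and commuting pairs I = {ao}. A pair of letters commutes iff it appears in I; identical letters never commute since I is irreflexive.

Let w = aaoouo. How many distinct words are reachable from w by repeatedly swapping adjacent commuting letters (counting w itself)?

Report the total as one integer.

piece 0:a — minimal
piece 1:a rests on {0:a}
piece 2:o — minimal
piece 3:o rests on {2:o}
piece 4:u rests on {1:a, 3:o}
piece 5:o rests on {4:u}
minimal pieces: {0:a, 2:o}
ways to finish when only these pieces remain (= sum over removing one remaining piece with nothing left below it):
  1 left: {5}→1
  2 left: {4,5}→1
  3 left: {1,4,5}→1  {3,4,5}→1
  4 left: {0,1,4,5}→1  {1,3,4,5}→2  {2,3,4,5}→1
  placing 0:a first → 3 extensions
  placing 2:o first → 3 extensions
total linear extensions = 6

6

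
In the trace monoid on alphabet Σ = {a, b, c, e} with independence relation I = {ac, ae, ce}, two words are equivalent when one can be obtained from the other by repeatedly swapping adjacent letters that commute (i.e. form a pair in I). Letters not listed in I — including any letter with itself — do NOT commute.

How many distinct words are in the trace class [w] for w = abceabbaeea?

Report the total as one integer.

#0=a has no predecessor
#1=b depends on [0:a]
#2=c depends on [1:b]
#3=e depends on [1:b]
#4=a depends on [1:b]
#5=b depends on [2:c, 3:e, 4:a]
#6=b depends on [5:b]
#7=a depends on [6:b]
#8=e depends on [6:b]
#9=e depends on [8:e]
#10=a depends on [7:a]
sources: [0:a]
N(rest) = Σ N(rest − s) over sources s of rest; N(one piece) = 1:
  size 1 → [9]=1  [10]=1
  size 2 → [7,10]=1  [8,9]=1  [9,10]=2
  size 3 → [7,9,10]=3  [8,9,10]=3
  size 4 → [7,8,9,10]=6
  size 5 → [6,7,8,9,10]=6
  size 6 → [5,6,7,8,9,10]=6
  size 7 → [2,5,6,7,8,9,10]=6  [3,5,6,7,8,9,10]=6  [4,5,6,7,8,9,10]=6
  size 8 → [2,3,5,6,7,8,9,10]=12  [2,4,5,6,7,8,9,10]=12  [3,4,5,6,7,8,9,10]=12
  size 9 → [2,3,4,5,6,7,8,9,10]=36
  first=0(a) contributes 36

36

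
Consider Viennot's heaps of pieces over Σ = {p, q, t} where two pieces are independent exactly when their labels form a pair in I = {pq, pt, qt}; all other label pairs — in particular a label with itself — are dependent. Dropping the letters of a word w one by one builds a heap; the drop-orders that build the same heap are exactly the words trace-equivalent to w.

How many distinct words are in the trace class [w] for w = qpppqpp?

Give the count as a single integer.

piece 0:q — minimal
piece 1:p — minimal
piece 2:p rests on {1:p}
piece 3:p rests on {2:p}
piece 4:q rests on {0:q}
piece 5:p rests on {3:p}
piece 6:p rests on {5:p}
minimal pieces: {0:q, 1:p}
ways to finish when only these pieces remain (= sum over removing one remaining piece with nothing left below it):
  1 left: {4}→1  {6}→1
  2 left: {0,4}→1  {4,6}→2  {5,6}→1
  3 left: {0,4,6}→3  {3,5,6}→1  {4,5,6}→3
  4 left: {0,4,5,6}→6  {2,3,5,6}→1  {3,4,5,6}→4
  5 left: {0,3,4,5,6}→10  {1,2,3,5,6}→1  {2,3,4,5,6}→5
  placing 0:q first → 6 extensions
  placing 1:p first → 15 extensions
total linear extensions = 21

21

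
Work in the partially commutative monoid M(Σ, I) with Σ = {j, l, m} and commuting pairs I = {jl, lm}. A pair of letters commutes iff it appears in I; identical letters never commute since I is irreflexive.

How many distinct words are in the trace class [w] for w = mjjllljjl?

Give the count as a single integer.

126

drop 0:m onto floor
drop 1:j onto {0:m}
drop 2:j onto {1:j}
drop 3:l onto floor
drop 4:l onto {3:l}
drop 5:l onto {4:l}
drop 6:j onto {2:j}
drop 7:j onto {6:j}
drop 8:l onto {5:l}
ground layer = {0:m, 3:l}
drop-orders for the pieces not yet dropped (sum over which currently-grounded one goes next):
  1 to go: {7} 1  {8} 1
  2 to go: {5,8} 1  {6,7} 1  {7,8} 2
  3 to go: {2,6,7} 1  {4,5,8} 1  {5,7,8} 3  {6,7,8} 3
  4 to go: {1,2,6,7} 1  {2,6,7,8} 4  {3,4,5,8} 1  {4,5,7,8} 4  {5,6,7,8} 6
  5 to go: {0,1,2,6,7} 1  {1,2,6,7,8} 5  {2,5,6,7,8} 10  {3,4,5,7,8} 5  {4,5,6,7,8} 10
  6 to go: {0,1,2,6,7,8} 6  {1,2,5,6,7,8} 15  {2,4,5,6,7,8} 20  {3,4,5,6,7,8} 15
  7 to go: {0,1,2,5,6,7,8} 21  {1,2,4,5,6,7,8} 35  {2,3,4,5,6,7,8} 35
  if 0:m drops first: 70 orders
  if 3:l drops first: 56 orders
heap linearizations: 126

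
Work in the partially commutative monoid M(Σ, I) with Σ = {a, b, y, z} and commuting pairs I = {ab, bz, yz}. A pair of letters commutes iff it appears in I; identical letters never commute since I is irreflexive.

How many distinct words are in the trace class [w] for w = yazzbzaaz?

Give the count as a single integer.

8

#0=y has no predecessor
#1=a depends on [0:y]
#2=z depends on [1:a]
#3=z depends on [2:z]
#4=b depends on [0:y]
#5=z depends on [3:z]
#6=a depends on [5:z]
#7=a depends on [6:a]
#8=z depends on [7:a]
sources: [0:y]
N(rest) = Σ N(rest − s) over sources s of rest; N(one piece) = 1:
  size 1 → [4]=1  [8]=1
  size 2 → [4,8]=2  [7,8]=1
  size 3 → [4,7,8]=3  [6,7,8]=1
  size 4 → [4,6,7,8]=4  [5,6,7,8]=1
  size 5 → [3,5,6,7,8]=1  [4,5,6,7,8]=5
  size 6 → [2,3,5,6,7,8]=1  [3,4,5,6,7,8]=6
  size 7 → [1,2,3,5,6,7,8]=1  [2,3,4,5,6,7,8]=7
  first=0(y) contributes 8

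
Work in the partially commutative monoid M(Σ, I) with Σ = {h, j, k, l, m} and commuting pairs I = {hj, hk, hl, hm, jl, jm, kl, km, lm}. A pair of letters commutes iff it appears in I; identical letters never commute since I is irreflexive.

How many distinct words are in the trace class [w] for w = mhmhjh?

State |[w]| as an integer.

60

drop 0:m onto floor
drop 1:h onto floor
drop 2:m onto {0:m}
drop 3:h onto {1:h}
drop 4:j onto floor
drop 5:h onto {3:h}
ground layer = {0:m, 1:h, 4:j}
drop-orders for the pieces not yet dropped (sum over which currently-grounded one goes next):
  1 to go: {2} 1  {4} 1  {5} 1
  2 to go: {0,2} 1  {2,4} 2  {2,5} 2  {3,5} 1  {4,5} 2
  3 to go: {0,2,4} 3  {0,2,5} 3  {1,3,5} 1  {2,3,5} 3  {2,4,5} 6  {3,4,5} 3
  4 to go: {0,2,3,5} 6  {0,2,4,5} 12  {1,2,3,5} 4  {1,3,4,5} 4  {2,3,4,5} 12
  if 0:m drops first: 20 orders
  if 1:h drops first: 30 orders
  if 4:j drops first: 10 orders
heap linearizations: 60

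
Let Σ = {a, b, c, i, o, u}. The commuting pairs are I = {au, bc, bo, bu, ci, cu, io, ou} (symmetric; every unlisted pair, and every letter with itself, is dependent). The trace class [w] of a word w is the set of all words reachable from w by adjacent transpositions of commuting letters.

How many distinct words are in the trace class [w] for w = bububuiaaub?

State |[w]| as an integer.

piece 0:b — minimal
piece 1:u — minimal
piece 2:b rests on {0:b}
piece 3:u rests on {1:u}
piece 4:b rests on {2:b}
piece 5:u rests on {3:u}
piece 6:i rests on {4:b, 5:u}
piece 7:a rests on {6:i}
piece 8:a rests on {7:a}
piece 9:u rests on {6:i}
piece 10:b rests on {8:a}
minimal pieces: {0:b, 1:u}
ways to finish when only these pieces remain (= sum over removing one remaining piece with nothing left below it):
  1 left: {9}→1  {10}→1
  2 left: {8,10}→1  {9,10}→2
  3 left: {7,8,10}→1  {8,9,10}→3
  4 left: {7,8,9,10}→4
  5 left: {6,7,8,9,10}→4
  6 left: {4,6,7,8,9,10}→4  {5,6,7,8,9,10}→4
  7 left: {2,4,6,7,8,9,10}→4  {3,5,6,7,8,9,10}→4  {4,5,6,7,8,9,10}→8
  8 left: {0,2,4,6,7,8,9,10}→4  {1,3,5,6,7,8,9,10}→4  {2,4,5,6,7,8,9,10}→12  {3,4,5,6,7,8,9,10}→12
  9 left: {0,2,4,5,6,7,8,9,10}→16  {1,3,4,5,6,7,8,9,10}→16  {2,3,4,5,6,7,8,9,10}→24
  placing 0:b first → 40 extensions
  placing 1:u first → 40 extensions
total linear extensions = 80

80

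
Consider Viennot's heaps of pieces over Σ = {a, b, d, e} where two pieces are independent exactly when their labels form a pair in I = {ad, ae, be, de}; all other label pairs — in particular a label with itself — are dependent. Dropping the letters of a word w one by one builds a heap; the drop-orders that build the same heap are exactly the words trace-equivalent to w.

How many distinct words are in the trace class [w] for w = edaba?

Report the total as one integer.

10

drop 0:e onto floor
drop 1:d onto floor
drop 2:a onto floor
drop 3:b onto {1:d, 2:a}
drop 4:a onto {3:b}
ground layer = {0:e, 1:d, 2:a}
drop-orders for the pieces not yet dropped (sum over which currently-grounded one goes next):
  1 to go: {0} 1  {4} 1
  2 to go: {0,4} 2  {3,4} 1
  3 to go: {0,3,4} 3  {1,3,4} 1  {2,3,4} 1
  if 0:e drops first: 2 orders
  if 1:d drops first: 4 orders
  if 2:a drops first: 4 orders
heap linearizations: 10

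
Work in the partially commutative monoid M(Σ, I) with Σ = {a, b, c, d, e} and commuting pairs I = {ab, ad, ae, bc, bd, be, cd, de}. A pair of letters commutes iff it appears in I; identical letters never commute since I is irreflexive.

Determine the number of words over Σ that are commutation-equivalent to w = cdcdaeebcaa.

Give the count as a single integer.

1485

drop 0:c onto floor
drop 1:d onto floor
drop 2:c onto {0:c}
drop 3:d onto {1:d}
drop 4:a onto {2:c}
drop 5:e onto {2:c}
drop 6:e onto {5:e}
drop 7:b onto floor
drop 8:c onto {4:a, 6:e}
drop 9:a onto {8:c}
drop 10:a onto {9:a}
ground layer = {0:c, 1:d, 7:b}
drop-orders for the pieces not yet dropped (sum over which currently-grounded one goes next):
  1 to go: {3} 1  {7} 1  {10} 1
  2 to go: {1,3} 1  {3,7} 2  {3,10} 2  {7,10} 2  {9,10} 1
  3 to go: {1,3,7} 3  {1,3,10} 3  {3,7,10} 6  {3,9,10} 3  {7,9,10} 3  {8,9,10} 1
  4 to go: {1,3,7,10} 12  {1,3,9,10} 6  {3,7,9,10} 12  {3,8,9,10} 4  {4,8,9,10} 1  {6,8,9,10} 1  {7,8,9,10} 4
  5 to go: {1,3,7,9,10} 30  {1,3,8,9,10} 10  {3,4,8,9,10} 5  {3,6,8,9,10} 5  {3,7,8,9,10} 20  {4,6,8,9,10} 2  {4,7,8,9,10} 5  {5,6,8,9,10} 1  {6,7,8,9,10} 5
  6 to go: {1,3,4,8,9,10} 15  {1,3,6,8,9,10} 15  {1,3,7,8,9,10} 60  {3,4,6,8,9,10} 12  {3,4,7,8,9,10} 30  {3,5,6,8,9,10} 6  {3,6,7,8,9,10} 30  {4,5,6,8,9,10} 3  {4,6,7,8,9,10} 12  {5,6,7,8,9,10} 6
  7 to go: {1,3,4,6,8,9,10} 42  {1,3,4,7,8,9,10} 105  {1,3,5,6,8,9,10} 21  {1,3,6,7,8,9,10} 105  {2,4,5,6,8,9,10} 3  {3,4,5,6,8,9,10} 21  {3,4,6,7,8,9,10} 84  {3,5,6,7,8,9,10} 42  {4,5,6,7,8,9,10} 21
  8 to go: {0,2,4,5,6,8,9,10} 3  {1,3,4,5,6,8,9,10} 84  {1,3,4,6,7,8,9,10} 336  {1,3,5,6,7,8,9,10} 168  {2,3,4,5,6,8,9,10} 24  {2,4,5,6,7,8,9,10} 24  {3,4,5,6,7,8,9,10} 168
  9 to go: {0,2,3,4,5,6,8,9,10} 27  {0,2,4,5,6,7,8,9,10} 27  {1,2,3,4,5,6,8,9,10} 108  {1,3,4,5,6,7,8,9,10} 756  {2,3,4,5,6,7,8,9,10} 216
  if 0:c drops first: 1080 orders
  if 1:d drops first: 270 orders
  if 7:b drops first: 135 orders
heap linearizations: 1485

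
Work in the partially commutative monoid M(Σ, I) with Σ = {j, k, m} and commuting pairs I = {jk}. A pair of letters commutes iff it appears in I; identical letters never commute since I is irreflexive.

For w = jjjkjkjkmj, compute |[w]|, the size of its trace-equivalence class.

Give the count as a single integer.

56

0(j) covers ∅
1(j) covers 0:j
2(j) covers 1:j
3(k) covers ∅
4(j) covers 2:j
5(k) covers 3:k
6(j) covers 4:j
7(k) covers 5:k
8(m) covers 6:j, 7:k
9(j) covers 8:m
floor of heap: 0:j, 3:k
completions by unplaced set U, small U first (add the entries for U minus each lowest piece of U):
  |U|=1: {9}:1
  |U|=2: {8,9}:1
  |U|=3: {6,8,9}:1  {7,8,9}:1
  |U|=4: {4,6,8,9}:1  {5,7,8,9}:1  {6,7,8,9}:2
  |U|=5: {2,4,6,8,9}:1  {3,5,7,8,9}:1  {4,6,7,8,9}:3  {5,6,7,8,9}:3
  |U|=6: {1,2,4,6,8,9}:1  {2,4,6,7,8,9}:4  {3,5,6,7,8,9}:4  {4,5,6,7,8,9}:6
  |U|=7: {0,1,2,4,6,8,9}:1  {1,2,4,6,7,8,9}:5  {2,4,5,6,7,8,9}:10  {3,4,5,6,7,8,9}:10
  |U|=8: {0,1,2,4,6,7,8,9}:6  {1,2,4,5,6,7,8,9}:15  {2,3,4,5,6,7,8,9}:20
  start at 0(j): 35
  start at 3(k): 21
sum over floor = 56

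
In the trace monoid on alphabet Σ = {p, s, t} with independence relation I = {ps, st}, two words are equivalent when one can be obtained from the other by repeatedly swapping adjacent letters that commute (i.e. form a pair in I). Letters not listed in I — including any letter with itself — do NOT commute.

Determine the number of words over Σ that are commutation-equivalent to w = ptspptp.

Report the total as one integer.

#0=p has no predecessor
#1=t depends on [0:p]
#2=s has no predecessor
#3=p depends on [1:t]
#4=p depends on [3:p]
#5=t depends on [4:p]
#6=p depends on [5:t]
sources: [0:p, 2:s]
N(rest) = Σ N(rest − s) over sources s of rest; N(one piece) = 1:
  size 1 → [2]=1  [6]=1
  size 2 → [2,6]=2  [5,6]=1
  size 3 → [2,5,6]=3  [4,5,6]=1
  size 4 → [2,4,5,6]=4  [3,4,5,6]=1
  size 5 → [1,3,4,5,6]=1  [2,3,4,5,6]=5
  first=0(p) contributes 6
  first=2(s) contributes 1
|[w]| = 7

7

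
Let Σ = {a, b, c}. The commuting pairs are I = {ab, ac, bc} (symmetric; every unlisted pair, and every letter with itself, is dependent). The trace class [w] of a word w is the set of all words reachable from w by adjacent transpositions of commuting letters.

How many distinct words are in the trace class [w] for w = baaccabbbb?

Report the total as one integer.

0(b) covers ∅
1(a) covers ∅
2(a) covers 1:a
3(c) covers ∅
4(c) covers 3:c
5(a) covers 2:a
6(b) covers 0:b
7(b) covers 6:b
8(b) covers 7:b
9(b) covers 8:b
floor of heap: 0:b, 1:a, 3:c
completions by unplaced set U, small U first (add the entries for U minus each lowest piece of U):
  |U|=1: {4}:1  {5}:1  {9}:1
  |U|=2: {2,5}:1  {3,4}:1  {4,5}:2  {4,9}:2  {5,9}:2  {8,9}:1
  |U|=3: {1,2,5}:1  {2,4,5}:3  {2,5,9}:3  {3,4,5}:3  {3,4,9}:3  {4,5,9}:6  {4,8,9}:3  {5,8,9}:3  {7,8,9}:1
  |U|=4: {1,2,4,5}:4  {1,2,5,9}:4  {2,3,4,5}:6  {2,4,5,9}:12  {2,5,8,9}:6  {3,4,5,9}:12  {3,4,8,9}:6  {4,5,8,9}:12  {4,7,8,9}:4  {5,7,8,9}:4  {6,7,8,9}:1
  |U|=5: {0,6,7,8,9}:1  {1,2,3,4,5}:10  {1,2,4,5,9}:20  {1,2,5,8,9}:10  {2,3,4,5,9}:30  {2,4,5,8,9}:30  {2,5,7,8,9}:10  {3,4,5,8,9}:30  {3,4,7,8,9}:10  {4,5,7,8,9}:20  {4,6,7,8,9}:5  {5,6,7,8,9}:5
  |U|=6: {0,4,6,7,8,9}:6  {0,5,6,7,8,9}:6  {1,2,3,4,5,9}:60  {1,2,4,5,8,9}:60  {1,2,5,7,8,9}:20  {2,3,4,5,8,9}:90  {2,4,5,7,8,9}:60  {2,5,6,7,8,9}:15  {3,4,5,7,8,9}:60  {3,4,6,7,8,9}:15  {4,5,6,7,8,9}:30
  |U|=7: {0,2,5,6,7,8,9}:21  {0,3,4,6,7,8,9}:21  {0,4,5,6,7,8,9}:42  {1,2,3,4,5,8,9}:210  {1,2,4,5,7,8,9}:140  {1,2,5,6,7,8,9}:35  {2,3,4,5,7,8,9}:210  {2,4,5,6,7,8,9}:105  {3,4,5,6,7,8,9}:105
  |U|=8: {0,1,2,5,6,7,8,9}:56  {0,2,4,5,6,7,8,9}:168  {0,3,4,5,6,7,8,9}:168  {1,2,3,4,5,7,8,9}:560  {1,2,4,5,6,7,8,9}:280  {2,3,4,5,6,7,8,9}:420
  start at 0(b): 1260
  start at 1(a): 756
  start at 3(c): 504
sum over floor = 2520

2520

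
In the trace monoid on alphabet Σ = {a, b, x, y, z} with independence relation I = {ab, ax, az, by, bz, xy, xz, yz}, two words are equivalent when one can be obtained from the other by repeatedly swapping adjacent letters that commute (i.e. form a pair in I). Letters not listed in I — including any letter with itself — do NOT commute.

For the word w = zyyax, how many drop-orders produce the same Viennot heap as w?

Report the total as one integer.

20

#0=z has no predecessor
#1=y has no predecessor
#2=y depends on [1:y]
#3=a depends on [2:y]
#4=x has no predecessor
sources: [0:z, 1:y, 4:x]
N(rest) = Σ N(rest − s) over sources s of rest; N(one piece) = 1:
  size 1 → [0]=1  [3]=1  [4]=1
  size 2 → [0,3]=2  [0,4]=2  [2,3]=1  [3,4]=2
  size 3 → [0,2,3]=3  [0,3,4]=6  [1,2,3]=1  [2,3,4]=3
  first=0(z) contributes 4
  first=1(y) contributes 12
  first=4(x) contributes 4
|[w]| = 20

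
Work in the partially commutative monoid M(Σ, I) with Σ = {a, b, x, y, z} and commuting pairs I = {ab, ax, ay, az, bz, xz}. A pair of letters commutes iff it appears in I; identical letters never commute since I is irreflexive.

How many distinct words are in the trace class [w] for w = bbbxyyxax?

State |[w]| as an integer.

9

piece 0:b — minimal
piece 1:b rests on {0:b}
piece 2:b rests on {1:b}
piece 3:x rests on {2:b}
piece 4:y rests on {3:x}
piece 5:y rests on {4:y}
piece 6:x rests on {5:y}
piece 7:a — minimal
piece 8:x rests on {6:x}
minimal pieces: {0:b, 7:a}
ways to finish when only these pieces remain (= sum over removing one remaining piece with nothing left below it):
  1 left: {7}→1  {8}→1
  2 left: {6,8}→1  {7,8}→2
  3 left: {5,6,8}→1  {6,7,8}→3
  4 left: {4,5,6,8}→1  {5,6,7,8}→4
  5 left: {3,4,5,6,8}→1  {4,5,6,7,8}→5
  6 left: {2,3,4,5,6,8}→1  {3,4,5,6,7,8}→6
  7 left: {1,2,3,4,5,6,8}→1  {2,3,4,5,6,7,8}→7
  placing 0:b first → 8 extensions
  placing 7:a first → 1 extensions
total linear extensions = 9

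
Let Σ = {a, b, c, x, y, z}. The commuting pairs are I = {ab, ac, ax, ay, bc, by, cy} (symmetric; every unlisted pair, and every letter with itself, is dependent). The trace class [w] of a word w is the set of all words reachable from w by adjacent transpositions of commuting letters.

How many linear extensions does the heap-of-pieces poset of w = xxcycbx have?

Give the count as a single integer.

#0=x has no predecessor
#1=x depends on [0:x]
#2=c depends on [1:x]
#3=y depends on [1:x]
#4=c depends on [2:c]
#5=b depends on [1:x]
#6=x depends on [3:y, 4:c, 5:b]
sources: [0:x]
N(rest) = Σ N(rest − s) over sources s of rest; N(one piece) = 1:
  size 1 → [6]=1
  size 2 → [3,6]=1  [4,6]=1  [5,6]=1
  size 3 → [2,4,6]=1  [3,4,6]=2  [3,5,6]=2  [4,5,6]=2
  size 4 → [2,3,4,6]=3  [2,4,5,6]=3  [3,4,5,6]=6
  size 5 → [2,3,4,5,6]=12
  first=0(x) contributes 12

12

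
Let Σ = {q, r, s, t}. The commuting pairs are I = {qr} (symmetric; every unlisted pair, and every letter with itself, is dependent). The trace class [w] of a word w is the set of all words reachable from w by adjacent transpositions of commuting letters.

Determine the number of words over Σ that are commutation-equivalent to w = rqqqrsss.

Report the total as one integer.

piece 0:r — minimal
piece 1:q — minimal
piece 2:q rests on {1:q}
piece 3:q rests on {2:q}
piece 4:r rests on {0:r}
piece 5:s rests on {3:q, 4:r}
piece 6:s rests on {5:s}
piece 7:s rests on {6:s}
minimal pieces: {0:r, 1:q}
ways to finish when only these pieces remain (= sum over removing one remaining piece with nothing left below it):
  1 left: {7}→1
  2 left: {6,7}→1
  3 left: {5,6,7}→1
  4 left: {3,5,6,7}→1  {4,5,6,7}→1
  5 left: {0,4,5,6,7}→1  {2,3,5,6,7}→1  {3,4,5,6,7}→2
  6 left: {0,3,4,5,6,7}→3  {1,2,3,5,6,7}→1  {2,3,4,5,6,7}→3
  placing 0:r first → 4 extensions
  placing 1:q first → 6 extensions
total linear extensions = 10

10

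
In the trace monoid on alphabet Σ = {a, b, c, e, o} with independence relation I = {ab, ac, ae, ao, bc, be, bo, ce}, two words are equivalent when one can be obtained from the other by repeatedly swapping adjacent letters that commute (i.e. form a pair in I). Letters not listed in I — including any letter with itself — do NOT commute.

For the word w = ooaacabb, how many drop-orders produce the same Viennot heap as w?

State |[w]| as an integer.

piece 0:o — minimal
piece 1:o rests on {0:o}
piece 2:a — minimal
piece 3:a rests on {2:a}
piece 4:c rests on {1:o}
piece 5:a rests on {3:a}
piece 6:b — minimal
piece 7:b rests on {6:b}
minimal pieces: {0:o, 2:a, 6:b}
ways to finish when only these pieces remain (= sum over removing one remaining piece with nothing left below it):
  1 left: {4}→1  {5}→1  {7}→1
  2 left: {1,4}→1  {3,5}→1  {4,5}→2  {4,7}→2  {5,7}→2  {6,7}→1
  3 left: {0,1,4}→1  {1,4,5}→3  {1,4,7}→3  {2,3,5}→1  {3,4,5}→3  {3,5,7}→3  {4,5,7}→6  {4,6,7}→3  {5,6,7}→3
  4 left: {0,1,4,5}→4  {0,1,4,7}→4  {1,3,4,5}→6  {1,4,5,7}→12  {1,4,6,7}→6  {2,3,4,5}→4  {2,3,5,7}→4  {3,4,5,7}→12  {3,5,6,7}→6  {4,5,6,7}→12
  5 left: {0,1,3,4,5}→10  {0,1,4,5,7}→20  {0,1,4,6,7}→10  {1,2,3,4,5}→10  {1,3,4,5,7}→30  {1,4,5,6,7}→30  {2,3,4,5,7}→20  {2,3,5,6,7}→10  {3,4,5,6,7}→30
  6 left: {0,1,2,3,4,5}→20  {0,1,3,4,5,7}→60  {0,1,4,5,6,7}→60  {1,2,3,4,5,7}→60  {1,3,4,5,6,7}→90  {2,3,4,5,6,7}→60
  placing 0:o first → 210 extensions
  placing 2:a first → 210 extensions
  placing 6:b first → 140 extensions
total linear extensions = 560

560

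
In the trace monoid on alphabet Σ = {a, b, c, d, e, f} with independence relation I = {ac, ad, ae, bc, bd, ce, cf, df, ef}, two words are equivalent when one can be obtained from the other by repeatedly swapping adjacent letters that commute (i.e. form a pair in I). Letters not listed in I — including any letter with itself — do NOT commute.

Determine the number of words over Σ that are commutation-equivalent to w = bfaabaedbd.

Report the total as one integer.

9

drop 0:b onto floor
drop 1:f onto {0:b}
drop 2:a onto {1:f}
drop 3:a onto {2:a}
drop 4:b onto {3:a}
drop 5:a onto {4:b}
drop 6:e onto {4:b}
drop 7:d onto {6:e}
drop 8:b onto {5:a, 6:e}
drop 9:d onto {7:d}
ground layer = {0:b}
drop-orders for the pieces not yet dropped (sum over which currently-grounded one goes next):
  1 to go: {8} 1  {9} 1
  2 to go: {5,8} 1  {7,9} 1  {8,9} 2
  3 to go: {5,8,9} 3  {7,8,9} 3
  4 to go: {5,7,8,9} 6  {6,7,8,9} 3
  5 to go: {5,6,7,8,9} 9
  6 to go: {4,5,6,7,8,9} 9
  7 to go: {3,4,5,6,7,8,9} 9
  8 to go: {2,3,4,5,6,7,8,9} 9
  if 0:b drops first: 9 orders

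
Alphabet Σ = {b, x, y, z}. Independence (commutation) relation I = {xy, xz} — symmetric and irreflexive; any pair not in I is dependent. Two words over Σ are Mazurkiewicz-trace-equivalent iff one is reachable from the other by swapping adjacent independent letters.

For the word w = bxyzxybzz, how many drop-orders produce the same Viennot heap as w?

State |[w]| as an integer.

0(b) covers ∅
1(x) covers 0:b
2(y) covers 0:b
3(z) covers 2:y
4(x) covers 1:x
5(y) covers 3:z
6(b) covers 4:x, 5:y
7(z) covers 6:b
8(z) covers 7:z
floor of heap: 0:b
completions by unplaced set U, small U first (add the entries for U minus each lowest piece of U):
  |U|=1: {8}:1
  |U|=2: {7,8}:1
  |U|=3: {6,7,8}:1
  |U|=4: {4,6,7,8}:1  {5,6,7,8}:1
  |U|=5: {1,4,6,7,8}:1  {3,5,6,7,8}:1  {4,5,6,7,8}:2
  |U|=6: {1,4,5,6,7,8}:3  {2,3,5,6,7,8}:1  {3,4,5,6,7,8}:3
  |U|=7: {1,3,4,5,6,7,8}:6  {2,3,4,5,6,7,8}:4
  start at 0(b): 10

10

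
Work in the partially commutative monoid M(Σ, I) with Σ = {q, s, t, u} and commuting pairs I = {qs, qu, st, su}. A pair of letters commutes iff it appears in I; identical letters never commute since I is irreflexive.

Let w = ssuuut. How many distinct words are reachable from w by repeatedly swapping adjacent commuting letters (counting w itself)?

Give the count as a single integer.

15

#0=s has no predecessor
#1=s depends on [0:s]
#2=u has no predecessor
#3=u depends on [2:u]
#4=u depends on [3:u]
#5=t depends on [4:u]
sources: [0:s, 2:u]
N(rest) = Σ N(rest − s) over sources s of rest; N(one piece) = 1:
  size 1 → [1]=1  [5]=1
  size 2 → [0,1]=1  [1,5]=2  [4,5]=1
  size 3 → [0,1,5]=3  [1,4,5]=3  [3,4,5]=1
  size 4 → [0,1,4,5]=6  [1,3,4,5]=4  [2,3,4,5]=1
  first=0(s) contributes 5
  first=2(u) contributes 10
|[w]| = 15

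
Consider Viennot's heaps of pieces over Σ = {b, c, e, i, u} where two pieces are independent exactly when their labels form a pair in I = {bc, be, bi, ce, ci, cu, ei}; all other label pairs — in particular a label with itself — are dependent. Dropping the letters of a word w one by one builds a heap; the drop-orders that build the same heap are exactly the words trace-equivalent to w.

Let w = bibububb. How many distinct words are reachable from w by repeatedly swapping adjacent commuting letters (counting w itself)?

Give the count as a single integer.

3

drop 0:b onto floor
drop 1:i onto floor
drop 2:b onto {0:b}
drop 3:u onto {1:i, 2:b}
drop 4:b onto {3:u}
drop 5:u onto {4:b}
drop 6:b onto {5:u}
drop 7:b onto {6:b}
ground layer = {0:b, 1:i}
drop-orders for the pieces not yet dropped (sum over which currently-grounded one goes next):
  1 to go: {7} 1
  2 to go: {6,7} 1
  3 to go: {5,6,7} 1
  4 to go: {4,5,6,7} 1
  5 to go: {3,4,5,6,7} 1
  6 to go: {1,3,4,5,6,7} 1  {2,3,4,5,6,7} 1
  if 0:b drops first: 2 orders
  if 1:i drops first: 1 orders
heap linearizations: 3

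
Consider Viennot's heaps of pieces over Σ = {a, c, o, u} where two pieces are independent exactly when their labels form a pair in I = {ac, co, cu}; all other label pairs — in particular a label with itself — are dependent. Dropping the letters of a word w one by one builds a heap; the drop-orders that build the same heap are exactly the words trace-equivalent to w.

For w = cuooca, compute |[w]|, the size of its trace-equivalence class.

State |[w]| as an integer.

15

drop 0:c onto floor
drop 1:u onto floor
drop 2:o onto {1:u}
drop 3:o onto {2:o}
drop 4:c onto {0:c}
drop 5:a onto {3:o}
ground layer = {0:c, 1:u}
drop-orders for the pieces not yet dropped (sum over which currently-grounded one goes next):
  1 to go: {4} 1  {5} 1
  2 to go: {0,4} 1  {3,5} 1  {4,5} 2
  3 to go: {0,4,5} 3  {2,3,5} 1  {3,4,5} 3
  4 to go: {0,3,4,5} 6  {1,2,3,5} 1  {2,3,4,5} 4
  if 0:c drops first: 5 orders
  if 1:u drops first: 10 orders
heap linearizations: 15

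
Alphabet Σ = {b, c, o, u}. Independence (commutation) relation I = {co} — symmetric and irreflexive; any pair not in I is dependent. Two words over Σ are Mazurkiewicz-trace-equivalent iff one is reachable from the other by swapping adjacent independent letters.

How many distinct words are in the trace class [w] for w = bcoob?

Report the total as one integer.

3

drop 0:b onto floor
drop 1:c onto {0:b}
drop 2:o onto {0:b}
drop 3:o onto {2:o}
drop 4:b onto {1:c, 3:o}
ground layer = {0:b}
drop-orders for the pieces not yet dropped (sum over which currently-grounded one goes next):
  1 to go: {4} 1
  2 to go: {1,4} 1  {3,4} 1
  3 to go: {1,3,4} 2  {2,3,4} 1
  if 0:b drops first: 3 orders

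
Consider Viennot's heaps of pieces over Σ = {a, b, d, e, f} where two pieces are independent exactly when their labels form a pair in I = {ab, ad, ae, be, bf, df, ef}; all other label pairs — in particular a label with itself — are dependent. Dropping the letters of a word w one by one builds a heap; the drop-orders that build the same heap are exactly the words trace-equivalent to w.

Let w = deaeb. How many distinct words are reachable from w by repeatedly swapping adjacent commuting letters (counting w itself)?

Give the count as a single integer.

15

#0=d has no predecessor
#1=e depends on [0:d]
#2=a has no predecessor
#3=e depends on [1:e]
#4=b depends on [0:d]
sources: [0:d, 2:a]
N(rest) = Σ N(rest − s) over sources s of rest; N(one piece) = 1:
  size 1 → [2]=1  [3]=1  [4]=1
  size 2 → [1,3]=1  [2,3]=2  [2,4]=2  [3,4]=2
  size 3 → [1,2,3]=3  [1,3,4]=3  [2,3,4]=6
  first=0(d) contributes 12
  first=2(a) contributes 3
|[w]| = 15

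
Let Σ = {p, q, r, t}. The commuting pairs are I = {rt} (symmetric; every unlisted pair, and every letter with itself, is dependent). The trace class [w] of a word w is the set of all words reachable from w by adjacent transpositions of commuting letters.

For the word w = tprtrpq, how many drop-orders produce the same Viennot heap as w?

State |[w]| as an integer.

#0=t has no predecessor
#1=p depends on [0:t]
#2=r depends on [1:p]
#3=t depends on [1:p]
#4=r depends on [2:r]
#5=p depends on [3:t, 4:r]
#6=q depends on [5:p]
sources: [0:t]
N(rest) = Σ N(rest − s) over sources s of rest; N(one piece) = 1:
  size 1 → [6]=1
  size 2 → [5,6]=1
  size 3 → [3,5,6]=1  [4,5,6]=1
  size 4 → [2,4,5,6]=1  [3,4,5,6]=2
  size 5 → [2,3,4,5,6]=3
  first=0(t) contributes 3

3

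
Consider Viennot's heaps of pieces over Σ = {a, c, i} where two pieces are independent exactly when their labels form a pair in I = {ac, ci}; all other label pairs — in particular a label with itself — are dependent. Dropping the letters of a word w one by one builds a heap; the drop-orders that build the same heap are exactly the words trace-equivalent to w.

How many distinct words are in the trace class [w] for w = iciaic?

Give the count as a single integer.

#0=i has no predecessor
#1=c has no predecessor
#2=i depends on [0:i]
#3=a depends on [2:i]
#4=i depends on [3:a]
#5=c depends on [1:c]
sources: [0:i, 1:c]
N(rest) = Σ N(rest − s) over sources s of rest; N(one piece) = 1:
  size 1 → [4]=1  [5]=1
  size 2 → [1,5]=1  [3,4]=1  [4,5]=2
  size 3 → [1,4,5]=3  [2,3,4]=1  [3,4,5]=3
  size 4 → [0,2,3,4]=1  [1,3,4,5]=6  [2,3,4,5]=4
  first=0(i) contributes 10
  first=1(c) contributes 5
|[w]| = 15

15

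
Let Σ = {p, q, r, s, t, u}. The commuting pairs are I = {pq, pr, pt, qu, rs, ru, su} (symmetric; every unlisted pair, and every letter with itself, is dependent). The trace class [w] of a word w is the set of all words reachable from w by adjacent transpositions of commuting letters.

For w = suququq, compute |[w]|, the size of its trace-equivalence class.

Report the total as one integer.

0(s) covers ∅
1(u) covers ∅
2(q) covers 0:s
3(u) covers 1:u
4(q) covers 2:q
5(u) covers 3:u
6(q) covers 4:q
floor of heap: 0:s, 1:u
completions by unplaced set U, small U first (add the entries for U minus each lowest piece of U):
  |U|=1: {5}:1  {6}:1
  |U|=2: {3,5}:1  {4,6}:1  {5,6}:2
  |U|=3: {1,3,5}:1  {2,4,6}:1  {3,5,6}:3  {4,5,6}:3
  |U|=4: {0,2,4,6}:1  {1,3,5,6}:4  {2,4,5,6}:4  {3,4,5,6}:6
  |U|=5: {0,2,4,5,6}:5  {1,3,4,5,6}:10  {2,3,4,5,6}:10
  start at 0(s): 20
  start at 1(u): 15
sum over floor = 35

35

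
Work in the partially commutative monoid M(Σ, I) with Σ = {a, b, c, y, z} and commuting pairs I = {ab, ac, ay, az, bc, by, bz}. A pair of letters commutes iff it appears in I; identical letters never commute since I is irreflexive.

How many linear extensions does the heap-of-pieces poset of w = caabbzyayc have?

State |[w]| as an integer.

#0=c has no predecessor
#1=a has no predecessor
#2=a depends on [1:a]
#3=b has no predecessor
#4=b depends on [3:b]
#5=z depends on [0:c]
#6=y depends on [5:z]
#7=a depends on [2:a]
#8=y depends on [6:y]
#9=c depends on [8:y]
sources: [0:c, 1:a, 3:b]
N(rest) = Σ N(rest − s) over sources s of rest; N(one piece) = 1:
  size 1 → [4]=1  [7]=1  [9]=1
  size 2 → [2,7]=1  [3,4]=1  [4,7]=2  [4,9]=2  [7,9]=2  [8,9]=1
  size 3 → [1,2,7]=1  [2,4,7]=3  [2,7,9]=3  [3,4,7]=3  [3,4,9]=3  [4,7,9]=6  [4,8,9]=3  [6,8,9]=1  [7,8,9]=3
  size 4 → [1,2,4,7]=4  [1,2,7,9]=4  [2,3,4,7]=6  [2,4,7,9]=12  [2,7,8,9]=6  [3,4,7,9]=12  [3,4,8,9]=6  [4,6,8,9]=4  [4,7,8,9]=12  [5,6,8,9]=1  [6,7,8,9]=4
  size 5 → [0,5,6,8,9]=1  [1,2,3,4,7]=10  [1,2,4,7,9]=20  [1,2,7,8,9]=10  [2,3,4,7,9]=30  [2,4,7,8,9]=30  [2,6,7,8,9]=10  [3,4,6,8,9]=10  [3,4,7,8,9]=30  [4,5,6,8,9]=5  [4,6,7,8,9]=20  [5,6,7,8,9]=5
  size 6 → [0,4,5,6,8,9]=6  [0,5,6,7,8,9]=6  [1,2,3,4,7,9]=60  [1,2,4,7,8,9]=60  [1,2,6,7,8,9]=20  [2,3,4,7,8,9]=90  [2,4,6,7,8,9]=60  [2,5,6,7,8,9]=15  [3,4,5,6,8,9]=15  [3,4,6,7,8,9]=60  [4,5,6,7,8,9]=30
  size 7 → [0,2,5,6,7,8,9]=21  [0,3,4,5,6,8,9]=21  [0,4,5,6,7,8,9]=42  [1,2,3,4,7,8,9]=210  [1,2,4,6,7,8,9]=140  [1,2,5,6,7,8,9]=35  [2,3,4,6,7,8,9]=210  [2,4,5,6,7,8,9]=105  [3,4,5,6,7,8,9]=105
  size 8 → [0,1,2,5,6,7,8,9]=56  [0,2,4,5,6,7,8,9]=168  [0,3,4,5,6,7,8,9]=168  [1,2,3,4,6,7,8,9]=560  [1,2,4,5,6,7,8,9]=280  [2,3,4,5,6,7,8,9]=420
  first=0(c) contributes 1260
  first=1(a) contributes 756
  first=3(b) contributes 504
|[w]| = 2520

2520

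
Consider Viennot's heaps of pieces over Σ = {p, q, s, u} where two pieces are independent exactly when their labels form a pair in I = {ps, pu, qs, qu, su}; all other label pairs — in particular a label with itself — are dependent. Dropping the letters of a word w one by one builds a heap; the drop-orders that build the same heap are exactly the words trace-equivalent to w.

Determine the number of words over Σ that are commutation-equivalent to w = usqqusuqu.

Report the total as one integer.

piece 0:u — minimal
piece 1:s — minimal
piece 2:q — minimal
piece 3:q rests on {2:q}
piece 4:u rests on {0:u}
piece 5:s rests on {1:s}
piece 6:u rests on {4:u}
piece 7:q rests on {3:q}
piece 8:u rests on {6:u}
minimal pieces: {0:u, 1:s, 2:q}
ways to finish when only these pieces remain (= sum over removing one remaining piece with nothing left below it):
  1 left: {5}→1  {7}→1  {8}→1
  2 left: {1,5}→1  {3,7}→1  {5,7}→2  {5,8}→2  {6,8}→1  {7,8}→2
  3 left: {1,5,7}→3  {1,5,8}→3  {2,3,7}→1  {3,5,7}→3  {3,7,8}→3  {4,6,8}→1  {5,6,8}→3  {5,7,8}→6  {6,7,8}→3
  4 left: {0,4,6,8}→1  {1,3,5,7}→6  {1,5,6,8}→6  {1,5,7,8}→12  {2,3,5,7}→4  {2,3,7,8}→4  {3,5,7,8}→12  {3,6,7,8}→6  {4,5,6,8}→4  {4,6,7,8}→4  {5,6,7,8}→12
  5 left: {0,4,5,6,8}→5  {0,4,6,7,8}→5  {1,2,3,5,7}→10  {1,3,5,7,8}→30  {1,4,5,6,8}→10  {1,5,6,7,8}→30  {2,3,5,7,8}→20  {2,3,6,7,8}→10  {3,4,6,7,8}→10  {3,5,6,7,8}→30  {4,5,6,7,8}→20
  6 left: {0,1,4,5,6,8}→15  {0,3,4,6,7,8}→15  {0,4,5,6,7,8}→30  {1,2,3,5,7,8}→60  {1,3,5,6,7,8}→90  {1,4,5,6,7,8}→60  {2,3,4,6,7,8}→20  {2,3,5,6,7,8}→60  {3,4,5,6,7,8}→60
  7 left: {0,1,4,5,6,7,8}→105  {0,2,3,4,6,7,8}→35  {0,3,4,5,6,7,8}→105  {1,2,3,5,6,7,8}→210  {1,3,4,5,6,7,8}→210  {2,3,4,5,6,7,8}→140
  placing 0:u first → 560 extensions
  placing 1:s first → 280 extensions
  placing 2:q first → 420 extensions
total linear extensions = 1260

1260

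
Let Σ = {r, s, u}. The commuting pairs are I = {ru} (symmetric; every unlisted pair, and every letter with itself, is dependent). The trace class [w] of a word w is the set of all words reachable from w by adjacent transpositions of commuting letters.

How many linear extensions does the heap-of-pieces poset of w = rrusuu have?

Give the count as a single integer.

3

piece 0:r — minimal
piece 1:r rests on {0:r}
piece 2:u — minimal
piece 3:s rests on {1:r, 2:u}
piece 4:u rests on {3:s}
piece 5:u rests on {4:u}
minimal pieces: {0:r, 2:u}
ways to finish when only these pieces remain (= sum over removing one remaining piece with nothing left below it):
  1 left: {5}→1
  2 left: {4,5}→1
  3 left: {3,4,5}→1
  4 left: {1,3,4,5}→1  {2,3,4,5}→1
  placing 0:r first → 2 extensions
  placing 2:u first → 1 extensions
total linear extensions = 3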